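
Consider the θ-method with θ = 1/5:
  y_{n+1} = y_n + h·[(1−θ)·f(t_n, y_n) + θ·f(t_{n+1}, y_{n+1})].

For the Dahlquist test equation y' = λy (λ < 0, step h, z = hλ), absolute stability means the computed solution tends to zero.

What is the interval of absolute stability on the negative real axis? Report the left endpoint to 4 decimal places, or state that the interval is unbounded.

Test eqn y'=λy, z=hλ:
  y_{n+1} = y_n + z·[4/5·y_n + 1/5·y_{n+1}] ⇒ (1 − 1/5z)y_{n+1} = (1 + 4/5z)y_n
  R(z) = (1 + 4/5z)/(1 − 1/5z).

Find x<0 with |R(x)|<1.
x=-1.57: |R|=0.1948
R=−1: 1+4/5x = −1+1/5x ⇒ -3/5x=2 ⇒ x=2/(-3/5)=-3.3333
Confirm numerically:
  x=-3.085: |R|=0.90785 <1
  x=-1.937: |R|=0.39614 <1
  x=-1.520: |R|=0.16564 <1
  x=-3.836: |R|=1.17067 >1
  x=-3.365: |R|=1.01136 >1
So |R|<1 on (-3.3333, 0).

(-3.3333, 0).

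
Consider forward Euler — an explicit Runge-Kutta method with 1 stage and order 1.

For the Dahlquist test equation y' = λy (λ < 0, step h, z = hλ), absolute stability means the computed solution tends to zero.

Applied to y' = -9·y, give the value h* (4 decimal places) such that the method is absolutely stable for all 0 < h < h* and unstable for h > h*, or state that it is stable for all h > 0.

Test eqn y'=λy, z=hλ:
  order 1, 1-stage ⇒ R(z)=1+z
  (e.g. R(-0.48)=0.52000, |R|=0.52000)

Boundary: |R(x)|=1, x<0.
x=-0.48: |R|=0.5200
|R(-1.35)|=0.3500 |R(-0.76)|=0.2400 |R(-0.56)|=0.4400
Bisect:
  x_lo=-2.5186 |R|=1.5186  x_hi=-0.2391 |R|=0.7609
  mid=-1.37885 |R|=0.37885 →hi
  mid=-1.94872 |R|=0.94872 →hi
  mid=-2.23365 |R|=1.23365 →lo
  mid=-2.09118 |R|=1.09118 →lo
  mid=-2.01995 |R|=1.01995 →lo
  mid=-1.98433 |R|=0.98433 →hi
  mid=-2.00214 |R|=1.00214 →lo
  ...
  [-2.00005,-1.99991] ⇒ x*=-2.0000
So |R|<1 on (-2.0000, 0).

(-2.0000,0); λ=-9 ⇒ h* = 0.2222.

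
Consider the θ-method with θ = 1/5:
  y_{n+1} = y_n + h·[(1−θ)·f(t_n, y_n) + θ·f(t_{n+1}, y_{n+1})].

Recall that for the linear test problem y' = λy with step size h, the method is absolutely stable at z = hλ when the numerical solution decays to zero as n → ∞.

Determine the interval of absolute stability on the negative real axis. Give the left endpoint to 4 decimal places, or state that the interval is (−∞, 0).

(-3.3333, 0).

With y'=λy (z=hλ):
  y_{n+1} = y_n + z·[4/5·y_n + 1/5·y_{n+1}] ⇒ (1 − 1/5z)y_{n+1} = (1 + 4/5z)y_n
  Hence R(z) = (1 + 4/5z)/(1 − 1/5z).

Boundary: |R(x)|=1, x<0.
x=-0.66: |R|=0.4170
R=−1: 1+4/5x = −1+1/5x ⇒ -3/5x=2 ⇒ x=2/(-3/5)=-3.3333
Confirm numerically:
  x=-3.004: |R|=0.87656 <1
  x=-2.328: |R|=0.58843 <1
  x=-1.694: |R|=0.26531 <1
  x=-1.389: |R|=0.08702 <1
  x=-3.578: |R|=1.08557 >1
  x=-3.467: |R|=1.04736 >1
Interval (-3.3333, 0).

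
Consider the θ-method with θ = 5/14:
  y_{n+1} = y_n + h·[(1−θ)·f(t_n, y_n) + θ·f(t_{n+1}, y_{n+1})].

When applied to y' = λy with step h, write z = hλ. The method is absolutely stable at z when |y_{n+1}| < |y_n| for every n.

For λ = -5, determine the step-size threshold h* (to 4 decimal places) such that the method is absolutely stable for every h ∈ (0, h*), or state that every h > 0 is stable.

(-7.0000,0); λ=-5 ⇒ h* = (7)/5 = 1.4000.

Test eqn y'=λy, z=hλ:
  y_{n+1} = y_n + z·[9/14·y_n + 5/14·y_{n+1}] ⇒ (1 − 5/14z)y_{n+1} = (1 + 9/14z)y_n
  so R(z) = (1 + 9/14z)/(1 − 5/14z).

Boundary: |R(x)|=1, x<0.
x=-1.66: |R|=0.0422
R=−1: 1+9/14x = −1+5/14x ⇒ -2/7x=2 ⇒ x=2/(-2/7)=-7.0000
Confirm numerically:
  x=-6.420: |R|=0.94967 <1
  x=-6.031: |R|=0.91222 <1
  x=-4.810: |R|=0.76978 <1
  x=-4.273: |R|=0.69156 <1
  x=-7.431: |R|=1.03370 >1
  x=-7.363: |R|=1.02857 >1
  x=-7.267: |R|=1.02122 >1
Stable set (-7.0000, 0).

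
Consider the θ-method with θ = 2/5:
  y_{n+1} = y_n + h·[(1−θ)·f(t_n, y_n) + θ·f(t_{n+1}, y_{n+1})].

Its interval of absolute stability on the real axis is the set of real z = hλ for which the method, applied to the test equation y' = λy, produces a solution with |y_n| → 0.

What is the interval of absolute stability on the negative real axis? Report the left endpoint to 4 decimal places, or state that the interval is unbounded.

With y'=λy (z=hλ):
  y_{n+1} = y_n + z·[3/5·y_n + 2/5·y_{n+1}] ⇒ (1 − 2/5z)y_{n+1} = (1 + 3/5z)y_n
  ⇒ R(z) = (1 + 3/5z)/(1 − 2/5z).

Find x<0 with |R(x)|<1.
x=-0.37: |R|=0.6777
R=−1: 1+3/5x = −1+2/5x ⇒ -1/5x=2 ⇒ x=2/(-1/5)=-10.0000
Confirm numerically:
  x=-8.574: |R|=0.93561 <1
  x=-7.180: |R|=0.85434 <1
  x=-6.702: |R|=0.82080 <1
  x=-4.390: |R|=0.59289 <1
  x=-10.425: |R|=1.01644 >1
  x=-10.243: |R|=1.00953 >1
  x=-10.226: |R|=1.00888 >1
So |R|<1 on (-10.0000, 0).

(-10.0000, 0).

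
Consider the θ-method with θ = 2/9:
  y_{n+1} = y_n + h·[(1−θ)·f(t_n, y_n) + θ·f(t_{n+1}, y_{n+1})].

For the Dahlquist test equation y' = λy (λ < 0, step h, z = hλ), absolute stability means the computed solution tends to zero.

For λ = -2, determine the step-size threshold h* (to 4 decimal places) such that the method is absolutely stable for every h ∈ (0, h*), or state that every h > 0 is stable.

With y'=λy (z=hλ):
  y_{n+1} = y_n + z·[7/9·y_n + 2/9·y_{n+1}] ⇒ (1 − 2/9z)y_{n+1} = (1 + 7/9z)y_n
  Hence R(z) = (1 + 7/9z)/(1 − 2/9z).

Boundary: |R(x)|=1, x<0.
x=-0.7: |R|=0.3942
R=−1: 1+7/9x = −1+2/9x ⇒ -5/9x=2 ⇒ x=2/(-5/9)=-3.6000
Confirm numerically:
  x=-3.540: |R|=0.98134 <1
  x=-2.934: |R|=0.77603 <1
  x=-2.623: |R|=0.65710 <1
  x=-2.071: |R|=0.41828 <1
  x=-3.887: |R|=1.08555 >1
  x=-3.821: |R|=1.06640 >1
So |R|<1 on (-3.6000, 0).

(-3.6000,0); λ=-2 ⇒ h* = (18/5)/2 = 1.8000.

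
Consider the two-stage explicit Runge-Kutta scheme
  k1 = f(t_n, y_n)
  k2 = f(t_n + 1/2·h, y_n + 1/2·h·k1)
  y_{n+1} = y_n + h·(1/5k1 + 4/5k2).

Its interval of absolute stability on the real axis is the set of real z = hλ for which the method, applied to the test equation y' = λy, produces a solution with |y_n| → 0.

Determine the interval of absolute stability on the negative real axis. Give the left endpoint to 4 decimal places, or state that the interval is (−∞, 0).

(-2.5000, 0).

Set f=λy, z=hλ:
  k1=λy_n ⇒ h·k1=z·y_n;  k2=λ(1+1/2z)y_n ⇒ h·k2=z(1+1/2z)y_n
  y_{n+1}/y_n = 1 + 1/5z + 4/5z(1+1/2z) = 1 + z + 2/5z²
  so R(z) = 1 + z + 2/5z².

Find x<0 with |R(x)|<1.
x=-0.77: |R|=0.4672
R=1: x+2/5x²=0 ⇒ x=−5/2=-2.5000; min R=1−1/(4·2/5)=0.3750>−1
Confirm numerically:
  x=-2.389: |R|=0.89393 <1
  x=-2.133: |R|=0.68688 <1
  x=-1.720: |R|=0.46336 <1
  x=-3.099: |R|=1.74252 >1
  x=-2.523: |R|=1.02321 >1
Interval (-2.5000, 0).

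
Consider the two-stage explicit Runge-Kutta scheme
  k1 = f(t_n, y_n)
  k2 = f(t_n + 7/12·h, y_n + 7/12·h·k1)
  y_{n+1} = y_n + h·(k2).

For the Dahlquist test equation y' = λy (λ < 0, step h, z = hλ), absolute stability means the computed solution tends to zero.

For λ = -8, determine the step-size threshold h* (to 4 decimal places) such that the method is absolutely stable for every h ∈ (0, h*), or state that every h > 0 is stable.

(-1.7143,0); λ=-8 ⇒ h* = (12/7)/8 = 0.2143.

Set f=λy, z=hλ:
  k1=λy_n ⇒ h·k1=z·y_n;  k2=λ(1+7/12z)y_n ⇒ h·k2=z(1+7/12z)y_n
  y_{n+1}/y_n = 1 + z(1+7/12z) = 1 + z + 7/12z²
  Hence R(z) = 1 + z + 7/12z².

Need |R(x)|<1, x<0.
x=-0.47: |R|=0.6589
R=1: x+7/12x²=0 ⇒ x=−12/7=-1.7143; min R=1−1/(4·7/12)=0.5714>−1
Confirm numerically:
  x=-1.466: |R|=0.78767 <1
  x=-0.894: |R|=0.57222 <1
  x=-0.843: |R|=0.57155 <1
  x=-0.816: |R|=0.57242 <1
  x=-2.162: |R|=1.56464 >1
  x=-1.994: |R|=1.32535 >1
  x=-1.813: |R|=1.10440 >1
Interval (-1.7143, 0).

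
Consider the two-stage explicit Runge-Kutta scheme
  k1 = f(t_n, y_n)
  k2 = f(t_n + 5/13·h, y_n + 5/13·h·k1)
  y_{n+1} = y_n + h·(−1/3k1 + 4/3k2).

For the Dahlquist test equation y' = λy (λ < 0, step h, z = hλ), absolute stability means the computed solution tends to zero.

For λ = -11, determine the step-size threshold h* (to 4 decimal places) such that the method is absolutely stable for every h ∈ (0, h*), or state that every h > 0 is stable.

(-1.9500,0); λ=-11 ⇒ h* = (39/20)/11 = 0.1773.

Test eqn y'=λy, z=hλ:
  k1=λy_n ⇒ h·k1=z·y_n;  k2=λ(1+5/13z)y_n ⇒ h·k2=z(1+5/13z)y_n
  y_{n+1}/y_n = 1 − 1/3z + 4/3z(1+5/13z) = 1 + z + 20/39z²
  R(z) = 1 + z + 20/39z².

Need |R(x)|<1, x<0.
x=-0.55: |R|=0.6051
R=1: x+20/39x²=0 ⇒ x=−39/20=-1.9500; min R=1−1/(4·20/39)=0.5125>−1
Confirm numerically:
  x=-1.695: |R|=0.77835 <1
  x=-1.555: |R|=0.68501 <1
  x=-1.160: |R|=0.53005 <1
  x=-2.119: |R|=1.18365 >1
  x=-2.023: |R|=1.07573 >1
So |R|<1 on (-1.9500, 0).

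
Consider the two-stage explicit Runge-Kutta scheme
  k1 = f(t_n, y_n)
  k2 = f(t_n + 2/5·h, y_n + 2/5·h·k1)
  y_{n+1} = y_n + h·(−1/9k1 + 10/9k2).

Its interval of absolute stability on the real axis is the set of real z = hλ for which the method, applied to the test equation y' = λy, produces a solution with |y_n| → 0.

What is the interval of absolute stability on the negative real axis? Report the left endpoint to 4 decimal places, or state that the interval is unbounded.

On y'=λy, z=hλ:
  k1=λy_n ⇒ h·k1=z·y_n;  k2=λ(1+2/5z)y_n ⇒ h·k2=z(1+2/5z)y_n
  y_{n+1}/y_n = 1 − 1/9z + 10/9z(1+2/5z) = 1 + z + 4/9z²
  so R(z) = 1 + z + 4/9z².

Solve |R(x)|<1 on ℝ⁻.
x=-0.56: |R|=0.5794
R=1: x+4/9x²=0 ⇒ x=−9/4=-2.2500; min R=1−1/(4·4/9)=0.4375>−1
Confirm numerically:
  x=-1.882: |R|=0.69219 <1
  x=-1.878: |R|=0.68950 <1
  x=-0.940: |R|=0.45271 <1
  x=-0.924: |R|=0.45546 <1
  x=-2.637: |R|=1.45356 >1
  x=-2.624: |R|=1.43617 >1
Stable set (-2.2500, 0).

(-2.2500, 0).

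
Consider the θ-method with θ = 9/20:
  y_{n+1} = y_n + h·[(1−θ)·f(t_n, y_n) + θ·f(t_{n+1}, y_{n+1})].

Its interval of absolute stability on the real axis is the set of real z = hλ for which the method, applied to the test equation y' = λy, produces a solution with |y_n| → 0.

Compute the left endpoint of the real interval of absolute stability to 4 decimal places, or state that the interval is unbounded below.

Set f=λy, z=hλ:
  y_{n+1} = y_n + z·[11/20·y_n + 9/20·y_{n+1}] ⇒ (1 − 9/20z)y_{n+1} = (1 + 11/20z)y_n
  R(z) = (1 + 11/20z)/(1 − 9/20z).

Boundary: |R(x)|=1, x<0.
x=-0.76: |R|=0.4337
R=−1: 1+11/20x = −1+9/20x ⇒ -1/10x=2 ⇒ x=2/(-1/10)=-20.0000
Confirm numerically:
  x=-17.145: |R|=0.96724 <1
  x=-13.546: |R|=0.90904 <1
  x=-12.739: |R|=0.89215 <1
  x=-9.849: |R|=0.81313 <1
  x=-20.543: |R|=1.00530 >1
  x=-20.378: |R|=1.00372 >1
Interval (-20.0000, 0).

z* = -20.0000.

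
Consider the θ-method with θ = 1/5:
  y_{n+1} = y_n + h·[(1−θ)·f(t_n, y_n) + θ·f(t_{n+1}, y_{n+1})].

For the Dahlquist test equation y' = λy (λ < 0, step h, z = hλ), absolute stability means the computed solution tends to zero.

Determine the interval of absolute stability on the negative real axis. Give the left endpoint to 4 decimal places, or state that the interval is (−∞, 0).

Set f=λy, z=hλ:
  y_{n+1} = y_n + z·[4/5·y_n + 1/5·y_{n+1}] ⇒ (1 − 1/5z)y_{n+1} = (1 + 4/5z)y_n
  so R(z) = (1 + 4/5z)/(1 − 1/5z).

Boundary: |R(x)|=1, x<0.
x=-0.56: |R|=0.4964
R=−1: 1+4/5x = −1+1/5x ⇒ -3/5x=2 ⇒ x=2/(-3/5)=-3.3333
Confirm numerically:
  x=-3.313: |R|=0.99266 <1
  x=-2.772: |R|=0.78332 <1
  x=-2.493: |R|=0.66355 <1
  x=-3.747: |R|=1.14188 >1
  x=-3.704: |R|=1.12776 >1
  x=-3.450: |R|=1.04142 >1
Interval (-3.3333, 0).

z∈(-3.3333,0).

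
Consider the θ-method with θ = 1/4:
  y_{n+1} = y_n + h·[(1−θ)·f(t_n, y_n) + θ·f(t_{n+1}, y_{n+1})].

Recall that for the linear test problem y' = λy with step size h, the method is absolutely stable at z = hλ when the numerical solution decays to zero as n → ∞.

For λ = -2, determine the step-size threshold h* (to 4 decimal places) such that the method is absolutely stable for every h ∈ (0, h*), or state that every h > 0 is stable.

(-4.0000,0); λ=-2 ⇒ h* = (4)/2 = 2.0000.

With y'=λy (z=hλ):
  y_{n+1} = y_n + z·[3/4·y_n + 1/4·y_{n+1}] ⇒ (1 − 1/4z)y_{n+1} = (1 + 3/4z)y_n
  so R(z) = (1 + 3/4z)/(1 − 1/4z).

Solve |R(x)|<1 on ℝ⁻.
x=-0.92: |R|=0.2520
R=−1: 1+3/4x = −1+1/4x ⇒ -1/2x=2 ⇒ x=2/(-1/2)=-4.0000
Confirm numerically:
  x=-3.871: |R|=0.96722 <1
  x=-3.317: |R|=0.81331 <1
  x=-1.952: |R|=0.31183 <1
  x=-4.514: |R|=1.12074 >1
  x=-4.304: |R|=1.07322 >1
So |R|<1 on (-4.0000, 0).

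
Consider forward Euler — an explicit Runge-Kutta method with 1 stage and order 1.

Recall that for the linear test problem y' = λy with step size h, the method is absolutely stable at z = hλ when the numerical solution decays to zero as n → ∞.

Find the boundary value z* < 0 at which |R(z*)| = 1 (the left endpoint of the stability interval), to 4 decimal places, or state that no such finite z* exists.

z* = -2.0000.

Set f=λy, z=hλ:
  order 1, 1-stage ⇒ R(z)=1+z
  (e.g. R(-0.67)=0.33000, |R|=0.33000)

Boundary: |R(x)|=1, x<0.
x=-0.67: |R|=0.3300
|R(-2.35)|=1.3500 |R(-2.15)|=1.1500
Bisect:
  x_lo=-2.8760 |R|=1.8760  x_hi=-0.3103 |R|=0.6897
  mid=-1.59316 |R|=0.59316 →hi
  mid=-2.23457 |R|=1.23457 →lo
  mid=-1.91387 |R|=0.91387 →hi
  mid=-2.07422 |R|=1.07422 →lo
  mid=-1.99404 |R|=0.99404 →hi
  mid=-2.03413 |R|=1.03413 →lo
  mid=-2.01409 |R|=1.01409 →lo
  mid=-2.00406 |R|=1.00406 →lo
  mid=-1.99905 |R|=0.99905 →hi
  mid=-2.00156 |R|=1.00156 →lo
  ...
  [-2.00015,-1.99999] ⇒ x*=-2.0000
So |R|<1 on (-2.0000, 0).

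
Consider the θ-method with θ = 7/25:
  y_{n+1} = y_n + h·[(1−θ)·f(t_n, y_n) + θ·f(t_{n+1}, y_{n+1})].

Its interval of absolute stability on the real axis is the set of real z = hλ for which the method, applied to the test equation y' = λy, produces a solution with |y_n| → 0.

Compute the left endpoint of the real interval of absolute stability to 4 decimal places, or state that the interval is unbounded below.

left endpoint -4.5455.

On y'=λy, z=hλ:
  y_{n+1} = y_n + z·[18/25·y_n + 7/25·y_{n+1}] ⇒ (1 − 7/25z)y_{n+1} = (1 + 18/25z)y_n
  Hence R(z) = (1 + 18/25z)/(1 − 7/25z).

Solve |R(x)|<1 on ℝ⁻.
x=-0.6: |R|=0.4863
R=−1: 1+18/25x = −1+7/25x ⇒ -11/25x=2 ⇒ x=2/(-11/25)=-4.5455
Confirm numerically:
  x=-3.474: |R|=0.76102 <1
  x=-2.804: |R|=0.57076 <1
  x=-2.691: |R|=0.53466 <1
  x=-2.674: |R|=0.52912 <1
  x=-5.049: |R|=1.09179 >1
  x=-4.866: |R|=1.05970 >1
Stable set (-4.5455, 0).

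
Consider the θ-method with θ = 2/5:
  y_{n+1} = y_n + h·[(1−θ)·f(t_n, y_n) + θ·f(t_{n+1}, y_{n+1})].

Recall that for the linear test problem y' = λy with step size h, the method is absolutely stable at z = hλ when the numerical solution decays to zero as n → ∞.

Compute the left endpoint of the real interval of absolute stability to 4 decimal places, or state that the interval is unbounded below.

z* = -10.0000.

With y'=λy (z=hλ):
  y_{n+1} = y_n + z·[3/5·y_n + 2/5·y_{n+1}] ⇒ (1 − 2/5z)y_{n+1} = (1 + 3/5z)y_n
  Hence R(z) = (1 + 3/5z)/(1 − 2/5z).

Solve |R(x)|<1 on ℝ⁻.
x=-1.15: |R|=0.2123
R=−1: 1+3/5x = −1+2/5x ⇒ -1/5x=2 ⇒ x=2/(-1/5)=-10.0000
Confirm numerically:
  x=-8.063: |R|=0.90831 <1
  x=-5.327: |R|=0.70148 <1
  x=-5.066: |R|=0.67394 <1
  x=-4.456: |R|=0.60150 <1
  x=-10.164: |R|=1.00648 >1
  x=-10.124: |R|=1.00491 >1
So |R|<1 on (-10.0000, 0).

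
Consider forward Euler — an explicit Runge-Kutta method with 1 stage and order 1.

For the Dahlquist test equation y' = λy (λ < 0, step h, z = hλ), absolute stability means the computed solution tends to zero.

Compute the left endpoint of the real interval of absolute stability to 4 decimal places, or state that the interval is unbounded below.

left endpoint -2.0000.

With y'=λy (z=hλ):
  order 1, 1-stage ⇒ R(z)=1+z
  (e.g. R(-1.53)=-0.53000, |R|=0.53000)

Solve |R(x)|<1 on ℝ⁻.
x=-1.53: |R|=0.5300
|R(-2.32)|=1.3200 |R(-1.24)|=0.2400 |R(-1.04)|=0.0400
Bisect:
  x_lo=-2.8161 |R|=1.8161  x_hi=-0.1111 |R|=0.8889
  mid=-1.46360 |R|=0.46360 →hi
  mid=-2.13986 |R|=1.13986 →lo
  mid=-1.80173 |R|=0.80173 →hi
  mid=-1.97080 |R|=0.97080 →hi
  mid=-2.05533 |R|=1.05533 →lo
  mid=-2.01306 |R|=1.01306 →lo
  mid=-1.99193 |R|=0.99193 →hi
  mid=-2.00250 |R|=1.00250 →lo
  ...
  [-2.00002,-1.99985] ⇒ x*=-2.0000
Interval (-2.0000, 0).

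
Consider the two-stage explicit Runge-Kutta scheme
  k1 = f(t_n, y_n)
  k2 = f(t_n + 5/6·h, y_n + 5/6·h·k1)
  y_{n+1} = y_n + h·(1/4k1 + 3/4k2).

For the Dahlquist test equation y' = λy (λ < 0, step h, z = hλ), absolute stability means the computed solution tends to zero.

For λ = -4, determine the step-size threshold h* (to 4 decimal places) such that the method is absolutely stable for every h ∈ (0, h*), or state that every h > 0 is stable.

Set f=λy, z=hλ:
  k1=λy_n ⇒ h·k1=z·y_n;  k2=λ(1+5/6z)y_n ⇒ h·k2=z(1+5/6z)y_n
  y_{n+1}/y_n = 1 + 1/4z + 3/4z(1+5/6z) = 1 + z + 5/8z²
  R(z) = 1 + z + 5/8z².

Find x<0 with |R(x)|<1.
x=-0.38: |R|=0.7103
R=1: x+5/8x²=0 ⇒ x=−8/5=-1.6000; min R=1−1/(4·5/8)=0.6000>−1
Confirm numerically:
  x=-1.578: |R|=0.97830 <1
  x=-1.355: |R|=0.79252 <1
  x=-0.736: |R|=0.60256 <1
  x=-2.150: |R|=1.73906 >1
  x=-2.120: |R|=1.68900 >1
  x=-2.093: |R|=1.64491 >1
Interval (-1.6000, 0).

(-1.6000,0); λ=-4 ⇒ h* = (8/5)/4 = 0.4000.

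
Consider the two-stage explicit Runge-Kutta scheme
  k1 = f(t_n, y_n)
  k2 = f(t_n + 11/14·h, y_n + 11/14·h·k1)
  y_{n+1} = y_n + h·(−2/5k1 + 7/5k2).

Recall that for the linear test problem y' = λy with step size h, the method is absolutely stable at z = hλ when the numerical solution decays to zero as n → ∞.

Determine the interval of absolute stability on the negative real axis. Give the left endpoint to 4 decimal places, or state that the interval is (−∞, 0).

z∈(-0.9091,0).

Set f=λy, z=hλ:
  k1=λy_n ⇒ h·k1=z·y_n;  k2=λ(1+11/14z)y_n ⇒ h·k2=z(1+11/14z)y_n
  y_{n+1}/y_n = 1 − 2/5z + 7/5z(1+11/14z) = 1 + z + 11/10z²
  Hence R(z) = 1 + z + 11/10z².

Boundary: |R(x)|=1, x<0.
x=-0.63: |R|=0.8066
R=1: x+11/10x²=0 ⇒ x=−10/11=-0.9091; min R=1−1/(4·11/10)=0.7727>−1
Confirm numerically:
  x=-0.871: |R|=0.96351 <1
  x=-0.869: |R|=0.96168 <1
  x=-0.407: |R|=0.77521 <1
  x=-1.505: |R|=1.98653 >1
  x=-0.963: |R|=1.05711 >1
Interval (-0.9091, 0).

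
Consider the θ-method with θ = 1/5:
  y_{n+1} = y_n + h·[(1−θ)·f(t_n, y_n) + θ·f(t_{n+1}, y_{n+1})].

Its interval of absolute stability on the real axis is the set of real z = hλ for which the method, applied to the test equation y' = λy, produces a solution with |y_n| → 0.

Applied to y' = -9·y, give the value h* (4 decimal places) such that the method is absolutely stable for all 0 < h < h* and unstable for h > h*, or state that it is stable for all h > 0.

With y'=λy (z=hλ):
  y_{n+1} = y_n + z·[4/5·y_n + 1/5·y_{n+1}] ⇒ (1 − 1/5z)y_{n+1} = (1 + 4/5z)y_n
  R(z) = (1 + 4/5z)/(1 − 1/5z).

Boundary: |R(x)|=1, x<0.
x=-1.4: |R|=0.0937
R=−1: 1+4/5x = −1+1/5x ⇒ -3/5x=2 ⇒ x=2/(-3/5)=-3.3333
Confirm numerically:
  x=-2.780: |R|=0.78663 <1
  x=-2.194: |R|=0.52488 <1
  x=-1.567: |R|=0.19309 <1
  x=-3.794: |R|=1.15715 >1
  x=-3.374: |R|=1.01457 >1
Stable set (-3.3333, 0).

(-3.3333,0); λ=-9 ⇒ h* = (10/3)/9 = 0.3704.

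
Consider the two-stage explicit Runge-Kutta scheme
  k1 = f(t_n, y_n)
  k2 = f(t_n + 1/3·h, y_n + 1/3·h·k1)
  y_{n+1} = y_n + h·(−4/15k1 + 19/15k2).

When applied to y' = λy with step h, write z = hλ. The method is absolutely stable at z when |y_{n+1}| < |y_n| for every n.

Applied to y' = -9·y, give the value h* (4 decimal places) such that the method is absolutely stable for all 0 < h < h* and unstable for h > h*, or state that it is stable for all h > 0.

Test eqn y'=λy, z=hλ:
  k1=λy_n ⇒ h·k1=z·y_n;  k2=λ(1+1/3z)y_n ⇒ h·k2=z(1+1/3z)y_n
  y_{n+1}/y_n = 1 − 4/15z + 19/15z(1+1/3z) = 1 + z + 19/45z²
  R(z) = 1 + z + 19/45z².

Boundary: |R(x)|=1, x<0.
x=-0.52: |R|=0.5942
R=1: x+19/45x²=0 ⇒ x=−45/19=-2.3684; min R=1−1/(4·19/45)=0.4079>−1
Confirm numerically:
  x=-1.595: |R|=0.47914 <1
  x=-1.347: |R|=0.41908 <1
  x=-1.332: |R|=0.41712 <1
  x=-2.716: |R|=1.39859 >1
  x=-2.522: |R|=1.16354 >1
Interval (-2.3684, 0).

(-2.3684,0); λ=-9 ⇒ h* = (45/19)/9 = 0.2632.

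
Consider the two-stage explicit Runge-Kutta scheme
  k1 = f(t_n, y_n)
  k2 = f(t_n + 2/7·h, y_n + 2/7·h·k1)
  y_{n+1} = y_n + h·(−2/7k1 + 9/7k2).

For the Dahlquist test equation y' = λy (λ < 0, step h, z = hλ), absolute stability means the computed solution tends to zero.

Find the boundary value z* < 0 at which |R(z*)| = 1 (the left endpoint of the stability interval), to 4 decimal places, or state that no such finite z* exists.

Set f=λy, z=hλ:
  k1=λy_n ⇒ h·k1=z·y_n;  k2=λ(1+2/7z)y_n ⇒ h·k2=z(1+2/7z)y_n
  y_{n+1}/y_n = 1 − 2/7z + 9/7z(1+2/7z) = 1 + z + 18/49z²
  R(z) = 1 + z + 18/49z².

Find x<0 with |R(x)|<1.
x=-1.37: |R|=0.3195
R=1: x+18/49x²=0 ⇒ x=−49/18=-2.7222; min R=1−1/(4·18/49)=0.3194>−1
Confirm numerically:
  x=-2.593: |R|=0.87691 <1
  x=-1.828: |R|=0.39952 <1
  x=-1.323: |R|=0.31998 <1
  x=-1.193: |R|=0.32983 <1
  x=-3.217: |R|=1.58471 >1
  x=-2.946: |R|=1.24217 >1
  x=-2.889: |R|=1.17700 >1
Interval (-2.7222, 0).

left endpoint -2.7222.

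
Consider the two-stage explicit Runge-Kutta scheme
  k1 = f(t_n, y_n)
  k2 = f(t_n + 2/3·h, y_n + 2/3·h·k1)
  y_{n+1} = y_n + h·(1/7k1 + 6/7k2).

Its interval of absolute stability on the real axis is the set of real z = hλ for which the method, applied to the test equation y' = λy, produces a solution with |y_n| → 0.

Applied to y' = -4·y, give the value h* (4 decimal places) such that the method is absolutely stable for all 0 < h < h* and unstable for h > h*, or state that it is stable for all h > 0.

(-1.7500,0); λ=-4 ⇒ h* = (7/4)/4 = 0.4375.

With y'=λy (z=hλ):
  k1=λy_n ⇒ h·k1=z·y_n;  k2=λ(1+2/3z)y_n ⇒ h·k2=z(1+2/3z)y_n
  y_{n+1}/y_n = 1 + 1/7z + 6/7z(1+2/3z) = 1 + z + 4/7z²
  Hence R(z) = 1 + z + 4/7z².

Find x<0 with |R(x)|<1.
x=-0.79: |R|=0.5666
R=1: x+4/7x²=0 ⇒ x=−7/4=-1.7500; min R=1−1/(4·4/7)=0.5625>−1
Confirm numerically:
  x=-1.575: |R|=0.84250 <1
  x=-1.397: |R|=0.71821 <1
  x=-1.019: |R|=0.57435 <1
  x=-2.317: |R|=1.75071 >1
  x=-2.136: |R|=1.47114 >1
  x=-2.003: |R|=1.28958 >1
Interval (-1.7500, 0).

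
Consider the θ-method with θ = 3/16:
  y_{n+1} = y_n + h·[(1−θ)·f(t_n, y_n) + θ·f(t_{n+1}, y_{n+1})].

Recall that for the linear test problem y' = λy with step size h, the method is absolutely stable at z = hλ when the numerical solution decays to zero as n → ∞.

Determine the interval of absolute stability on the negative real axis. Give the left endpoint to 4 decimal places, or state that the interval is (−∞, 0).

(-3.2000, 0).

With y'=λy (z=hλ):
  y_{n+1} = y_n + z·[13/16·y_n + 3/16·y_{n+1}] ⇒ (1 − 3/16z)y_{n+1} = (1 + 13/16z)y_n
  Hence R(z) = (1 + 13/16z)/(1 − 3/16z).

Boundary: |R(x)|=1, x<0.
x=-1.16: |R|=0.0472
R=−1: 1+13/16x = −1+3/16x ⇒ -5/8x=2 ⇒ x=2/(-5/8)=-3.2000
Confirm numerically:
  x=-2.848: |R|=0.85658 <1
  x=-2.842: |R|=0.85403 <1
  x=-2.572: |R|=0.73520 <1
  x=-3.734: |R|=1.19631 >1
  x=-3.665: |R|=1.17225 >1
  x=-3.601: |R|=1.14961 >1
Stable set (-3.2000, 0).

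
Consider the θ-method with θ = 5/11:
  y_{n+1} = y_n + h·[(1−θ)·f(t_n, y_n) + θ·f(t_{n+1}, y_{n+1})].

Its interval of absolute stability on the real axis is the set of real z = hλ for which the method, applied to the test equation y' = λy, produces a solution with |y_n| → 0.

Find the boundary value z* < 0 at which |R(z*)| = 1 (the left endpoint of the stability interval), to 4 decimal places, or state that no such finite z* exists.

On y'=λy, z=hλ:
  y_{n+1} = y_n + z·[6/11·y_n + 5/11·y_{n+1}] ⇒ (1 − 5/11z)y_{n+1} = (1 + 6/11z)y_n
  so R(z) = (1 + 6/11z)/(1 − 5/11z).

Need |R(x)|<1, x<0.
x=-1.4: |R|=0.1444
R=−1: 1+6/11x = −1+5/11x ⇒ -1/11x=2 ⇒ x=2/(-1/11)=-22.0000
Confirm numerically:
  x=-18.803: |R|=0.96956 <1
  x=-16.547: |R|=0.94183 <1
  x=-13.872: |R|=0.89886 <1
  x=-11.386: |R|=0.84375 <1
  x=-22.563: |R|=1.00455 >1
  x=-22.047: |R|=1.00039 >1
Stable set (-22.0000, 0).

left endpoint -22.0000.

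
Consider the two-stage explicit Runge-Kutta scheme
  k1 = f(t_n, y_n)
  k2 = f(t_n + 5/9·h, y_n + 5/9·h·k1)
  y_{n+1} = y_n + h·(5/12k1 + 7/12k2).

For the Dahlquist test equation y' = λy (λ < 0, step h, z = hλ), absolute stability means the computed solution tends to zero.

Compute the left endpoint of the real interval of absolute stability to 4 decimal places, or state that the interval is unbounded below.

left endpoint -3.0857.

Set f=λy, z=hλ:
  k1=λy_n ⇒ h·k1=z·y_n;  k2=λ(1+5/9z)y_n ⇒ h·k2=z(1+5/9z)y_n
  y_{n+1}/y_n = 1 + 5/12z + 7/12z(1+5/9z) = 1 + z + 35/108z²
  so R(z) = 1 + z + 35/108z².

Need |R(x)|<1, x<0.
x=-1.72: |R|=0.2387
R=1: x+35/108x²=0 ⇒ x=−108/35=-3.0857; min R=1−1/(4·35/108)=0.2286>−1
Confirm numerically:
  x=-3.032: |R|=0.94722 <1
  x=-2.602: |R|=0.59211 <1
  x=-1.269: |R|=0.25288 <1
  x=-3.572: |R|=1.56292 >1
  x=-3.569: |R|=1.55898 >1
Stable set (-3.0857, 0).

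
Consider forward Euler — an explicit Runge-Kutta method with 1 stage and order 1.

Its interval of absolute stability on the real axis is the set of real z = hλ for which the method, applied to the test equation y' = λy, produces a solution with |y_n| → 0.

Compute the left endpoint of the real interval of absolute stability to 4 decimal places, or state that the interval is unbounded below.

z* = -2.0000.

With y'=λy (z=hλ):
  order 1, 1-stage ⇒ R(z)=1+z
  (e.g. R(-0.67)=0.33000, |R|=0.33000)

Find x<0 with |R(x)|<1.
x=-0.67: |R|=0.3300
|R(-1.61)|=0.6100 |R(-1.56)|=0.5600 |R(-0.55)|=0.4500
Bisect:
  x_lo=-2.4694 |R|=1.4694  x_hi=-0.2591 |R|=0.7409
  mid=-1.36429 |R|=0.36429 →hi
  mid=-1.91686 |R|=0.91686 →hi
  mid=-2.19315 |R|=1.19315 →lo
  mid=-2.05501 |R|=1.05501 →lo
  mid=-1.98594 |R|=0.98594 →hi
  mid=-2.02047 |R|=1.02047 →lo
  mid=-2.00320 |R|=1.00320 →lo
  mid=-1.99457 |R|=0.99457 →hi
  mid=-1.99889 |R|=0.99889 →hi
  ...
  [-2.00010,-1.99997] ⇒ x*=-2.0000
So |R|<1 on (-2.0000, 0).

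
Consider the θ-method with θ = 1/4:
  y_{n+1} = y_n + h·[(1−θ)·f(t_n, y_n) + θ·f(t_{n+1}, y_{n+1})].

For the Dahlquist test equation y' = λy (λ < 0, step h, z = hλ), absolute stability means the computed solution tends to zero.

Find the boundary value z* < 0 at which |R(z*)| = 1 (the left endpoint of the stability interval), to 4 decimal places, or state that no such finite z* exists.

z* = -4.0000.

Test eqn y'=λy, z=hλ:
  y_{n+1} = y_n + z·[3/4·y_n + 1/4·y_{n+1}] ⇒ (1 − 1/4z)y_{n+1} = (1 + 3/4z)y_n
  so R(z) = (1 + 3/4z)/(1 − 1/4z).

Find x<0 with |R(x)|<1.
x=-0.35: |R|=0.6782
R=−1: 1+3/4x = −1+1/4x ⇒ -1/2x=2 ⇒ x=2/(-1/2)=-4.0000
Confirm numerically:
  x=-3.788: |R|=0.94556 <1
  x=-3.550: |R|=0.88079 <1
  x=-2.921: |R|=0.68820 <1
  x=-2.802: |R|=0.64775 <1
  x=-4.477: |R|=1.11254 >1
  x=-4.471: |R|=1.11120 >1
  x=-4.344: |R|=1.08245 >1
Interval (-4.0000, 0).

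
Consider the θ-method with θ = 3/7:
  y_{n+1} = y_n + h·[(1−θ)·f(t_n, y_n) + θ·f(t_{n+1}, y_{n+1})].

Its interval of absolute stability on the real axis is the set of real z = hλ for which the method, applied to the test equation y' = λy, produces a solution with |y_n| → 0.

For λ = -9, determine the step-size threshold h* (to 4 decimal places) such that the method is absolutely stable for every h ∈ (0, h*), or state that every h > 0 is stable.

(-14.0000,0); λ=-9 ⇒ h* = (14)/9 = 1.5556.

Test eqn y'=λy, z=hλ:
  y_{n+1} = y_n + z·[4/7·y_n + 3/7·y_{n+1}] ⇒ (1 − 3/7z)y_{n+1} = (1 + 4/7z)y_n
  R(z) = (1 + 4/7z)/(1 − 3/7z).

Need |R(x)|<1, x<0.
x=-0.78: |R|=0.4154
R=−1: 1+4/7x = −1+3/7x ⇒ -1/7x=2 ⇒ x=2/(-1/7)=-14.0000
Confirm numerically:
  x=-9.880: |R|=0.88755 <1
  x=-7.899: |R|=0.80125 <1
  x=-6.561: |R|=0.72121 <1
  x=-14.345: |R|=1.00690 >1
  x=-14.144: |R|=1.00291 >1
So |R|<1 on (-14.0000, 0).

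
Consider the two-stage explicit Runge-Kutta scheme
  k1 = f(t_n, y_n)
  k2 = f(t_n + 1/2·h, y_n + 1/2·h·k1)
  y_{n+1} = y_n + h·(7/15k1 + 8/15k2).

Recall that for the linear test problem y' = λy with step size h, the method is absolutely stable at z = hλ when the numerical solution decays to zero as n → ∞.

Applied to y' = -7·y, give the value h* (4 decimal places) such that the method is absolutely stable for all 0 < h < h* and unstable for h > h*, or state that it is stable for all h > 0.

Test eqn y'=λy, z=hλ:
  k1=λy_n ⇒ h·k1=z·y_n;  k2=λ(1+1/2z)y_n ⇒ h·k2=z(1+1/2z)y_n
  y_{n+1}/y_n = 1 + 7/15z + 8/15z(1+1/2z) = 1 + z + 4/15z²
  so R(z) = 1 + z + 4/15z².

Find x<0 with |R(x)|<1.
x=-0.35: |R|=0.6827
R=1: x+4/15x²=0 ⇒ x=−15/4=-3.7500; min R=1−1/(4·4/15)=0.0625>−1
Confirm numerically:
  x=-3.671: |R|=0.92266 <1
  x=-3.102: |R|=0.46397 <1
  x=-3.008: |R|=0.40482 <1
  x=-2.825: |R|=0.30317 <1
  x=-4.166: |R|=1.46215 >1
  x=-3.844: |R|=1.09636 >1
Stable set (-3.7500, 0).

(-3.7500,0); λ=-7 ⇒ h* = (15/4)/7 = 0.5357.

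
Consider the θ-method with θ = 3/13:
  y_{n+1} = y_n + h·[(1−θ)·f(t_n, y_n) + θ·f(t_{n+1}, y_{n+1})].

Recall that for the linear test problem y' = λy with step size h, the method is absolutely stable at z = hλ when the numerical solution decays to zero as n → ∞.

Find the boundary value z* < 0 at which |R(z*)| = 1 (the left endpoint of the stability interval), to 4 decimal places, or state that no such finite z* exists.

Test eqn y'=λy, z=hλ:
  y_{n+1} = y_n + z·[10/13·y_n + 3/13·y_{n+1}] ⇒ (1 − 3/13z)y_{n+1} = (1 + 10/13z)y_n
  so R(z) = (1 + 10/13z)/(1 − 3/13z).

Find x<0 with |R(x)|<1.
x=-1.49: |R|=0.1088
R=−1: 1+10/13x = −1+3/13x ⇒ -7/13x=2 ⇒ x=2/(-7/13)=-3.7143
Confirm numerically:
  x=-2.279: |R|=0.49352 <1
  x=-2.015: |R|=0.37543 <1
  x=-1.489: |R|=0.10820 <1
  x=-4.091: |R|=1.10434 >1
  x=-3.954: |R|=1.06749 >1
  x=-3.908: |R|=1.05485 >1
So |R|<1 on (-3.7143, 0).

left endpoint -3.7143.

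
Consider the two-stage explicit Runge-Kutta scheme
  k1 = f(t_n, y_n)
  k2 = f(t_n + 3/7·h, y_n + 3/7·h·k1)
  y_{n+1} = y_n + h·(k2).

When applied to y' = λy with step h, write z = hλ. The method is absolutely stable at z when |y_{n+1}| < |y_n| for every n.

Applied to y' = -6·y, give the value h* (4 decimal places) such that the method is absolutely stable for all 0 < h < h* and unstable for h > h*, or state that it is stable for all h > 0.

Test eqn y'=λy, z=hλ:
  k1=λy_n ⇒ h·k1=z·y_n;  k2=λ(1+3/7z)y_n ⇒ h·k2=z(1+3/7z)y_n
  y_{n+1}/y_n = 1 + z(1+3/7z) = 1 + z + 3/7z²
  R(z) = 1 + z + 3/7z².

Solve |R(x)|<1 on ℝ⁻.
x=-1.15: |R|=0.4168
R=1: x+3/7x²=0 ⇒ x=−7/3=-2.3333; min R=1−1/(4·3/7)=0.4167>−1
Confirm numerically:
  x=-2.161: |R|=0.84039 <1
  x=-1.380: |R|=0.43617 <1
  x=-1.044: |R|=0.42312 <1
  x=-2.722: |R|=1.45341 >1
  x=-2.531: |R|=1.21441 >1
So |R|<1 on (-2.3333, 0).

(-2.3333,0); λ=-6 ⇒ h* = (7/3)/6 = 0.3889.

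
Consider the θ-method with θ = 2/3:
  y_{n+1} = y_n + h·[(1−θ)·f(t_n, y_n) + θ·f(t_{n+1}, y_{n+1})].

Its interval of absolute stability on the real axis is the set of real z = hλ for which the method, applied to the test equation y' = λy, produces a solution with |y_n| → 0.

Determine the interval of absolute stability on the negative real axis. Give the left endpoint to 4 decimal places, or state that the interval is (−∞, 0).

Set f=λy, z=hλ:
  y_{n+1} = y_n + z·[1/3·y_n + 2/3·y_{n+1}] ⇒ (1 − 2/3z)y_{n+1} = (1 + 1/3z)y_n
  Hence R(z) = (1 + 1/3z)/(1 − 2/3z).

Solve |R(x)|<1 on ℝ⁻.
x=-1.01: |R|=0.3964
x=-2: |R|=0.1429
x=-10: |R|=0.3043
x=-100: |R|=0.4778
θ=2/3≥1/2 ⇒ |1+1/3x|<|1−2/3x| ∀x<0 ⇒ interval (−∞,0).

interval (−∞, 0).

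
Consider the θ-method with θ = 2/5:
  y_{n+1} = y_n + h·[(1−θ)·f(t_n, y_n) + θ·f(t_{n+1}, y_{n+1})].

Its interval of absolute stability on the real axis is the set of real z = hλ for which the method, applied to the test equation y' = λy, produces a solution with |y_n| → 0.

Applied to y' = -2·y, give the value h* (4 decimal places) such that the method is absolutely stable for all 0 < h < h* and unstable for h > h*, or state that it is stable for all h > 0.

Test eqn y'=λy, z=hλ:
  y_{n+1} = y_n + z·[3/5·y_n + 2/5·y_{n+1}] ⇒ (1 − 2/5z)y_{n+1} = (1 + 3/5z)y_n
  Hence R(z) = (1 + 3/5z)/(1 − 2/5z).

Solve |R(x)|<1 on ℝ⁻.
x=-1.38: |R|=0.1108
R=−1: 1+3/5x = −1+2/5x ⇒ -1/5x=2 ⇒ x=2/(-1/5)=-10.0000
Confirm numerically:
  x=-8.195: |R|=0.91561 <1
  x=-5.283: |R|=0.69697 <1
  x=-4.310: |R|=0.58223 <1
  x=-10.572: |R|=1.02188 >1
  x=-10.352: |R|=1.01369 >1
  x=-10.040: |R|=1.00159 >1
Stable set (-10.0000, 0).

(-10.0000,0); λ=-2 ⇒ h* = (10)/2 = 5.0000.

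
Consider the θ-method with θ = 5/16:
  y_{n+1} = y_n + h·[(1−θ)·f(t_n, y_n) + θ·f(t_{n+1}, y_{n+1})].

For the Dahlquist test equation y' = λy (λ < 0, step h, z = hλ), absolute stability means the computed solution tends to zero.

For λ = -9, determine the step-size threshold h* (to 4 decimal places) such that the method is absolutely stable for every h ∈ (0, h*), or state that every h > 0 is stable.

(-5.3333,0); λ=-9 ⇒ h* = (16/3)/9 = 0.5926.

On y'=λy, z=hλ:
  y_{n+1} = y_n + z·[11/16·y_n + 5/16·y_{n+1}] ⇒ (1 − 5/16z)y_{n+1} = (1 + 11/16z)y_n
  so R(z) = (1 + 11/16z)/(1 − 5/16z).

Find x<0 with |R(x)|<1.
x=-0.81: |R|=0.3536
R=−1: 1+11/16x = −1+5/16x ⇒ -3/8x=2 ⇒ x=2/(-3/8)=-5.3333
Confirm numerically:
  x=-5.210: |R|=0.98240 <1
  x=-4.527: |R|=0.87478 <1
  x=-3.950: |R|=0.76783 <1
  x=-5.682: |R|=1.04711 >1
  x=-5.450: |R|=1.01618 >1
  x=-5.403: |R|=1.00972 >1
Stable set (-5.3333, 0).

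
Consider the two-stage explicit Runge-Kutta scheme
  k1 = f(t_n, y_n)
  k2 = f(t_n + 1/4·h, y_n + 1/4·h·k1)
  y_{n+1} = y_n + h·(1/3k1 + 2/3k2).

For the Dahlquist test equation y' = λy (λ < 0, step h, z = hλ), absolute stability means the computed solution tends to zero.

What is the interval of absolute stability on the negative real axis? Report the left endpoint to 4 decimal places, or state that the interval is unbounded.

z∈(-6.0000,0).

Set f=λy, z=hλ:
  k1=λy_n ⇒ h·k1=z·y_n;  k2=λ(1+1/4z)y_n ⇒ h·k2=z(1+1/4z)y_n
  y_{n+1}/y_n = 1 + 1/3z + 2/3z(1+1/4z) = 1 + z + 1/6z²
  so R(z) = 1 + z + 1/6z².

Need |R(x)|<1, x<0.
x=-0.55: |R|=0.5004
R=1: x+1/6x²=0 ⇒ x=−6=-6.0000; min R=1−1/(4·1/6)=-0.5000>−1
Confirm numerically:
  x=-4.515: |R|=0.11746 <1
  x=-4.269: |R|=0.23161 <1
  x=-3.503: |R|=0.45783 <1
  x=-6.316: |R|=1.33264 >1
  x=-6.057: |R|=1.05754 >1
Stable set (-6.0000, 0).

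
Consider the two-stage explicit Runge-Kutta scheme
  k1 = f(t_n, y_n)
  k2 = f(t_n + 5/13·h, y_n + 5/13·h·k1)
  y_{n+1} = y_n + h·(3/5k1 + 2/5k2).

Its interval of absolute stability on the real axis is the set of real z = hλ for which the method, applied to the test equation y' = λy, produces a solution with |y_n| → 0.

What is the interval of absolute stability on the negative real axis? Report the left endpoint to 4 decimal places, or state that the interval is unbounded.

z∈(-6.5000,0).

Set f=λy, z=hλ:
  k1=λy_n ⇒ h·k1=z·y_n;  k2=λ(1+5/13z)y_n ⇒ h·k2=z(1+5/13z)y_n
  y_{n+1}/y_n = 1 + 3/5z + 2/5z(1+5/13z) = 1 + z + 2/13z²
  ⇒ R(z) = 1 + z + 2/13z².

Find x<0 with |R(x)|<1.
x=-0.61: |R|=0.4472
R=1: x+2/13x²=0 ⇒ x=−13/2=-6.5000; min R=1−1/(4·2/13)=-0.6250>−1
Confirm numerically:
  x=-5.105: |R|=0.09561 <1
  x=-4.786: |R|=0.26203 <1
  x=-2.964: |R|=0.61242 <1
  x=-2.873: |R|=0.60313 <1
  x=-6.934: |R|=1.46298 >1
  x=-6.854: |R|=1.37328 >1
  x=-6.636: |R|=1.13885 >1
Interval (-6.5000, 0).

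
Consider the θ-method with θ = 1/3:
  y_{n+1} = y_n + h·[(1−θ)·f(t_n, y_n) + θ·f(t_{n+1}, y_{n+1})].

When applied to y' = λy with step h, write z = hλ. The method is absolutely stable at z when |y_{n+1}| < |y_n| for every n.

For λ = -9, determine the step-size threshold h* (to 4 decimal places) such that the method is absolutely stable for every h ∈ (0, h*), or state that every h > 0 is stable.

Set f=λy, z=hλ:
  y_{n+1} = y_n + z·[2/3·y_n + 1/3·y_{n+1}] ⇒ (1 − 1/3z)y_{n+1} = (1 + 2/3z)y_n
  so R(z) = (1 + 2/3z)/(1 − 1/3z).

Need |R(x)|<1, x<0.
x=-1.23: |R|=0.1277
R=−1: 1+2/3x = −1+1/3x ⇒ -1/3x=2 ⇒ x=2/(-1/3)=-6.0000
Confirm numerically:
  x=-5.363: |R|=0.92383 <1
  x=-4.257: |R|=0.75982 <1
  x=-3.671: |R|=0.65088 <1
  x=-2.808: |R|=0.45041 <1
  x=-6.500: |R|=1.05263 >1
  x=-6.453: |R|=1.04792 >1
So |R|<1 on (-6.0000, 0).

(-6.0000,0); λ=-9 ⇒ h* = (6)/9 = 0.6667.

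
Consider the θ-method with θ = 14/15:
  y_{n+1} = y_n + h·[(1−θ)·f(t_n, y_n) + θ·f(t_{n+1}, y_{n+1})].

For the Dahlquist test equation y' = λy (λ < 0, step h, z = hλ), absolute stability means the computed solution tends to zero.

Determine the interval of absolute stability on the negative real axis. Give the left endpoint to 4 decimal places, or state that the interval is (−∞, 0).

Set f=λy, z=hλ:
  y_{n+1} = y_n + z·[1/15·y_n + 14/15·y_{n+1}] ⇒ (1 − 14/15z)y_{n+1} = (1 + 1/15z)y_n
  ⇒ R(z) = (1 + 1/15z)/(1 − 14/15z).

Need |R(x)|<1, x<0.
x=-1.53: |R|=0.3699
x=-2: |R|=0.3023
x=-10: |R|=0.0323
x=-100: |R|=0.0601
θ=14/15≥1/2 ⇒ |1+1/15x|<|1−14/15x| ∀x<0 ⇒ unbounded interval.

interval (−∞, 0).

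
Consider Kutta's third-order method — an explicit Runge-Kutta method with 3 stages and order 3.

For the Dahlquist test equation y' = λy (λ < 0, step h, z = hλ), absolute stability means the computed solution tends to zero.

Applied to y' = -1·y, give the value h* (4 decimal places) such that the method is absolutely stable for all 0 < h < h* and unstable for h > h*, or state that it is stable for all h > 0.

(-2.5127,0); λ=-1 ⇒ h* = 2.5127.

On y'=λy, z=hλ:
  order 3, 3-stage ⇒ R(z)=1+z+z^2/2+z^3/6
  (e.g. R(-0.67)=0.50432, |R|=0.50432)

Solve |R(x)|<1 on ℝ⁻.
x=-0.67: |R|=0.5043
|R(-1.81)|=0.1602 |R(-1.66)|=0.0446 |R(-1.24)|=0.2110
Bisect:
  x_lo=-3.2815 |R|=2.7868  x_hi=-0.1195 |R|=0.8873
  mid=-1.70053 |R|=0.07423 →hi
  mid=-2.49103 |R|=0.96465 →hi
  mid=-2.88628 |R|=1.72838 →lo
  mid=-2.68865 |R|=1.31354 →lo
  mid=-2.58984 |R|=1.13133 →lo
  mid=-2.54043 |R|=1.04611 →lo
  mid=-2.51573 |R|=1.00491 →lo
  mid=-2.50338 |R|=0.98467 →hi
  mid=-2.50955 |R|=0.99476 →hi
  mid=-2.51264 |R|=0.99983 →hi
  ...
  [-2.51284,-2.51264] ⇒ x*=-2.5127
So |R|<1 on (-2.5127, 0).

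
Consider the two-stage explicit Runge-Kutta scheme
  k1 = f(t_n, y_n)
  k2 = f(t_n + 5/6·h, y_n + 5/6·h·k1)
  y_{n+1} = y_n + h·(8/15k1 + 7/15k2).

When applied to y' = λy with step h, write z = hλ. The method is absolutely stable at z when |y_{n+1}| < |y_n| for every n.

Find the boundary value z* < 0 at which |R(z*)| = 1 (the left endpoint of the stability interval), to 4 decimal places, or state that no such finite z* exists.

z* = -2.5714.

Test eqn y'=λy, z=hλ:
  k1=λy_n ⇒ h·k1=z·y_n;  k2=λ(1+5/6z)y_n ⇒ h·k2=z(1+5/6z)y_n
  y_{n+1}/y_n = 1 + 8/15z + 7/15z(1+5/6z) = 1 + z + 7/18z²
  ⇒ R(z) = 1 + z + 7/18z².

Find x<0 with |R(x)|<1.
x=-0.34: |R|=0.7050
R=1: x+7/18x²=0 ⇒ x=−18/7=-2.5714; min R=1−1/(4·7/18)=0.3571>−1
Confirm numerically:
  x=-2.546: |R|=0.97482 <1
  x=-2.012: |R|=0.56228 <1
  x=-1.125: |R|=0.36719 <1
  x=-3.065: |R|=1.58831 >1
  x=-2.921: |R|=1.39709 >1
  x=-2.591: |R|=1.01972 >1
So |R|<1 on (-2.5714, 0).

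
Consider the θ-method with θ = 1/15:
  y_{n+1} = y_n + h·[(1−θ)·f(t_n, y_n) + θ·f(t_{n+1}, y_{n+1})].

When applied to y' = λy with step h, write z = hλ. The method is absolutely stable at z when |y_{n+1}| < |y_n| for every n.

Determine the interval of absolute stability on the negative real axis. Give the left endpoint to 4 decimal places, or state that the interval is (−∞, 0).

On y'=λy, z=hλ:
  y_{n+1} = y_n + z·[14/15·y_n + 1/15·y_{n+1}] ⇒ (1 − 1/15z)y_{n+1} = (1 + 14/15z)y_n
  Hence R(z) = (1 + 14/15z)/(1 − 1/15z).

Solve |R(x)|<1 on ℝ⁻.
x=-1.62: |R|=0.4621
R=−1: 1+14/15x = −1+1/15x ⇒ -13/15x=2 ⇒ x=2/(-13/15)=-2.3077
Confirm numerically:
  x=-2.241: |R|=0.94971 <1
  x=-1.983: |R|=0.75146 <1
  x=-1.232: |R|=0.13849 <1
  x=-1.005: |R|=0.05811 <1
  x=-2.903: |R|=1.43227 >1
  x=-2.896: |R|=1.42736 >1
Stable set (-2.3077, 0).

(-2.3077, 0).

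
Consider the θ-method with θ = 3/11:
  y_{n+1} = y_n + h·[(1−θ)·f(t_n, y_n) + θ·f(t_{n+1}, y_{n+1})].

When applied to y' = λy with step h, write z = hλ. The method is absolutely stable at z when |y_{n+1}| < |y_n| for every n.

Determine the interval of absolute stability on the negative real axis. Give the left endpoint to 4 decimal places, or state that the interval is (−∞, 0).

(-4.4000, 0).

Set f=λy, z=hλ:
  y_{n+1} = y_n + z·[8/11·y_n + 3/11·y_{n+1}] ⇒ (1 − 3/11z)y_{n+1} = (1 + 8/11z)y_n
  so R(z) = (1 + 8/11z)/(1 − 3/11z).

Need |R(x)|<1, x<0.
x=-1.15: |R|=0.1246
R=−1: 1+8/11x = −1+3/11x ⇒ -5/11x=2 ⇒ x=2/(-5/11)=-4.4000
Confirm numerically:
  x=-4.054: |R|=0.92531 <1
  x=-3.950: |R|=0.90153 <1
  x=-3.707: |R|=0.84336 <1
  x=-3.366: |R|=0.75495 <1
  x=-4.919: |R|=1.10075 >1
  x=-4.491: |R|=1.01859 >1
Interval (-4.4000, 0).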